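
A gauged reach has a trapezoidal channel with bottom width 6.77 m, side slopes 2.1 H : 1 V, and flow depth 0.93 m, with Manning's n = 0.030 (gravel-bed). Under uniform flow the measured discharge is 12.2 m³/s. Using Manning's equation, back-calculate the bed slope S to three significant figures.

0.00309

A = (b + z·y)·y = (6.77 + 2.1×0.93)×0.93 = 8.112 m²
P = b + 2y√(1+z²) = 6.77 + 2×0.93×√(1+2.1²) = 11.10 m
R = A/P = 8.112/11.10 = 0.7311 m
S = (Q·n / (1·A·R^(2/3)))² = (12.2×0.030 / (1×8.112×0.8115))² = 0.003091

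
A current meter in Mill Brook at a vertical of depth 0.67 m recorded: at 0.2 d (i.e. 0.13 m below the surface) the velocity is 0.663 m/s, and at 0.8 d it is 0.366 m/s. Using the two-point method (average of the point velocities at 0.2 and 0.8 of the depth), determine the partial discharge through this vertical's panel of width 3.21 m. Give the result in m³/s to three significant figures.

1.11 m³/s

v̄ = (0.663 + 0.366) / 2 = 0.5145 m/s
q = v̄ × d × w = 0.5145 × 0.67 × 3.21 = 1.107 m³/s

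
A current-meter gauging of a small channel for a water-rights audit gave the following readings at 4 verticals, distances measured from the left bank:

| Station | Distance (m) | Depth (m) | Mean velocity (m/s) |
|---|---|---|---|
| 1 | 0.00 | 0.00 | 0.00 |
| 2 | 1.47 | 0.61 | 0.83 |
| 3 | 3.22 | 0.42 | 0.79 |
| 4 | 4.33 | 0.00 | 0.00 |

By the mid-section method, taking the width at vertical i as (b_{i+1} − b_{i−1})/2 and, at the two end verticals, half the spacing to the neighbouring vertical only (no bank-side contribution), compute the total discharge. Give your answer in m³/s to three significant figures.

w_2 = (3.22 − 0.00)/2 = 1.61 m; q_2 = 0.83 × 0.61 × 1.61 = 0.8151 m³/s
w_3 = (4.33 − 1.47)/2 = 1.43 m; q_3 = 0.79 × 0.42 × 1.43 = 0.4745 m³/s
Stations 1, 4 contribute zero (depth or velocity is 0).
Q = Σ qᵢ = 1.290 m³/s

1.29 m³/s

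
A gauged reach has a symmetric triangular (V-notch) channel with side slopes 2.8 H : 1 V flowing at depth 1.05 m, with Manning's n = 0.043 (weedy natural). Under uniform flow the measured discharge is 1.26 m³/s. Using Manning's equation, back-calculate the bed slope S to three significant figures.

0.000788

A = z·y² = 2.8×1.05² = 3.087 m²
P = 2y√(1+z²) = 2×1.05×√(1+2.8²) = 6.244 m
R = A/P = 3.087/6.244 = 0.4944 m
S = (Q·n / (1·A·R^(2/3)))² = (1.26×0.043 / (1×3.087×0.6253))² = 0.0007879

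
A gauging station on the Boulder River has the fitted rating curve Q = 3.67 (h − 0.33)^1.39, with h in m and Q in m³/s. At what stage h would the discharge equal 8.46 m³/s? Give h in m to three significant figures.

h − h₀ = (Q/C)^(1/b) = (8.46/3.67)^(1/1.39) = 1.824 m
h = 0.33 + 1.824 = 2.154 m

2.15 m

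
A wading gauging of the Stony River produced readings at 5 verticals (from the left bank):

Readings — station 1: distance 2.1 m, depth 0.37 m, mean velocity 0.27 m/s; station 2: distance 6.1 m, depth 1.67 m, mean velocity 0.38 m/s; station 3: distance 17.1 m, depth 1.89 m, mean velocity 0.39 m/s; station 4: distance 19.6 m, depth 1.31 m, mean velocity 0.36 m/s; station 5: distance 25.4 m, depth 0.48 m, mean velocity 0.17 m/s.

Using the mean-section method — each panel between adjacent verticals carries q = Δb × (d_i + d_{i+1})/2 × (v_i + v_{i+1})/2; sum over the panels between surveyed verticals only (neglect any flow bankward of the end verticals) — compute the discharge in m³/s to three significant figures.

11.7 m³/s

Panel 1-2: Δb = 4 m, d̄ = (0.37+1.67)/2 = 1.02, v̄ = (0.27+0.38)/2 = 0.325 → q = 4×1.02×0.325 = 1.326 m³/s
Panel 2-3: Δb = 11 m, d̄ = (1.67+1.89)/2 = 1.78, v̄ = (0.38+0.39)/2 = 0.385 → q = 11×1.78×0.385 = 7.538 m³/s
Panel 3-4: Δb = 2.5 m, d̄ = (1.89+1.31)/2 = 1.6, v̄ = (0.39+0.36)/2 = 0.375 → q = 2.5×1.6×0.375 = 1.500 m³/s
Panel 4-5: Δb = 5.8 m, d̄ = (1.31+0.48)/2 = 0.895, v̄ = (0.36+0.17)/2 = 0.265 → q = 5.8×0.895×0.265 = 1.376 m³/s
Q = Σ q = 11.74 m³/s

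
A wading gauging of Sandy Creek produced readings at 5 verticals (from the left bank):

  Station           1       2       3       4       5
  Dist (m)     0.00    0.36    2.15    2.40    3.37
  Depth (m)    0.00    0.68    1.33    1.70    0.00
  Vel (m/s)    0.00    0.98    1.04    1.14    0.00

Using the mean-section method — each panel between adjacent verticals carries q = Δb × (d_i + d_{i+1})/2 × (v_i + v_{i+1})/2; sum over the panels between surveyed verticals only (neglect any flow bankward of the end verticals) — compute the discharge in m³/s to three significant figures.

2.76 m³/s

Panel 1-2: Δb = 0.36 m, d̄ = (0.00+0.68)/2 = 0.34, v̄ = (0.00+0.98)/2 = 0.49 → q = 0.36×0.34×0.49 = 0.05998 m³/s
Panel 2-3: Δb = 1.79 m, d̄ = (0.68+1.33)/2 = 1.005, v̄ = (0.98+1.04)/2 = 1.01 → q = 1.79×1.005×1.01 = 1.817 m³/s
Panel 3-4: Δb = 0.25 m, d̄ = (1.33+1.70)/2 = 1.515, v̄ = (1.04+1.14)/2 = 1.09 → q = 0.25×1.515×1.09 = 0.4128 m³/s
Panel 4-5: Δb = 0.97 m, d̄ = (1.70+0.00)/2 = 0.85, v̄ = (1.14+0.00)/2 = 0.57 → q = 0.97×0.85×0.57 = 0.4700 m³/s
Q = Σ q = 2.760 m³/s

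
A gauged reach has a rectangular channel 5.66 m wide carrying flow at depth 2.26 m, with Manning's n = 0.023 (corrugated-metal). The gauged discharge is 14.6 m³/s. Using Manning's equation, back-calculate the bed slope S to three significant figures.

0.000508

A = b·y = 5.66 × 2.26 = 12.79 m²
P = b + 2y = 5.66 + 2×2.26 = 10.18 m
R = A/P = 12.79/10.18 = 1.257 m
S = (Q·n / (1·A·R^(2/3)))² = (14.6×0.023 / (1×12.79×1.164))² = 0.0005082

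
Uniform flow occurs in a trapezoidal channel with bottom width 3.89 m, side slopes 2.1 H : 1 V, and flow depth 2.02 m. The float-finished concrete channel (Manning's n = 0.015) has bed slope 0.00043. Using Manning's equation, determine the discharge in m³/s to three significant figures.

26.2 m³/s

A = (b + z·y)·y = (3.89 + 2.1×2.02)×2.02 = 16.43 m²
P = b + 2y√(1+z²) = 3.89 + 2×2.02×√(1+2.1²) = 13.29 m
R = A/P = 16.43/13.29 = 1.236 m
Q = (1/n)·A·R^(2/3)·S^(1/2) = (1/0.015) × 16.43 × 1.236^(2/3) × 0.00043^(1/2) = 26.16 m³/s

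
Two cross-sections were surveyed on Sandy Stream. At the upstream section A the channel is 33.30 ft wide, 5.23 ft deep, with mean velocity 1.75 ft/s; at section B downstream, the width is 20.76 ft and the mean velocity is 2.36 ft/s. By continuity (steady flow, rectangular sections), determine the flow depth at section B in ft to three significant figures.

6.22 ft

Q = A₁V₁ = (33.30×5.23) × 1.75 = 304.8 ft³/s
d₂ = Q/(b₂ V₂) = 304.8/(20.76×2.36) = 6.221 ft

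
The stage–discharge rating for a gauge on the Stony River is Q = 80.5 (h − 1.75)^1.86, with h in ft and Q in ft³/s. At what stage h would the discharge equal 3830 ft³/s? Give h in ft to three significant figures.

h − h₀ = (Q/C)^(1/b) = (3830/80.5)^(1/1.86) = 7.977 ft
h = 1.75 + 7.977 = 9.727 ft

9.73 ft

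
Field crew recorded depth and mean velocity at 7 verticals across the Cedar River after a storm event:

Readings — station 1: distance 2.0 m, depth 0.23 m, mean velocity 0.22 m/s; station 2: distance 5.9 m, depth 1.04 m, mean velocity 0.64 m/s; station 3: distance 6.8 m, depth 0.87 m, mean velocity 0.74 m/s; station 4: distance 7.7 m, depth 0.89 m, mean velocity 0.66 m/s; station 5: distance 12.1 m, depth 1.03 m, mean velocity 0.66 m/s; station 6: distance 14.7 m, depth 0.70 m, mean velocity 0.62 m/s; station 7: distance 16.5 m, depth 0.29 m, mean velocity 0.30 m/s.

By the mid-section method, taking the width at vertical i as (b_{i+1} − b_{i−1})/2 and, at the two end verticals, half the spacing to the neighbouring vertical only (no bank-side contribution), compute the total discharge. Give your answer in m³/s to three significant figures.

w_1 = (5.9 − 2.0)/2 = 1.95 m; q_1 = 0.22 × 0.23 × 1.95 = 0.09867 m³/s
w_2 = (6.8 − 2.0)/2 = 2.4 m; q_2 = 0.64 × 1.04 × 2.4 = 1.597 m³/s
w_3 = (7.7 − 5.9)/2 = 0.9 m; q_3 = 0.74 × 0.87 × 0.9 = 0.5794 m³/s
w_4 = (12.1 − 6.8)/2 = 2.65 m; q_4 = 0.66 × 0.89 × 2.65 = 1.557 m³/s
w_5 = (14.7 − 7.7)/2 = 3.5 m; q_5 = 0.66 × 1.03 × 3.5 = 2.379 m³/s
w_6 = (16.5 − 12.1)/2 = 2.2 m; q_6 = 0.62 × 0.70 × 2.2 = 0.9548 m³/s
w_7 = (16.5 − 14.7)/2 = 0.9 m; q_7 = 0.30 × 0.29 × 0.9 = 0.07830 m³/s
Q = Σ qᵢ = 7.245 m³/s

7.24 m³/s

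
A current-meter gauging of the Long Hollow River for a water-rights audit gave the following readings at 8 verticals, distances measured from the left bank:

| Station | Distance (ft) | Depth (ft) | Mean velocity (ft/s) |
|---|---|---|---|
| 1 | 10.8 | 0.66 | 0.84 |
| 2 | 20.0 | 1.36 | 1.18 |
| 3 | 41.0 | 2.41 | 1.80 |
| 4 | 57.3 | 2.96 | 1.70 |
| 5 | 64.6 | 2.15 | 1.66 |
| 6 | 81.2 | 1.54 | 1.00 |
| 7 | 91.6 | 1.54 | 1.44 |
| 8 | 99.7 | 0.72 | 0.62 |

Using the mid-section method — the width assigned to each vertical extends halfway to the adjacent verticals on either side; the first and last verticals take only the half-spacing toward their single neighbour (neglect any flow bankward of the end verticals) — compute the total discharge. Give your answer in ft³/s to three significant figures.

253 ft³/s

w_1 = (20.0 − 10.8)/2 = 4.6 ft; q_1 = 0.84 × 0.66 × 4.6 = 2.550 ft³/s
w_2 = (41.0 − 10.8)/2 = 15.1 ft; q_2 = 1.18 × 1.36 × 15.1 = 24.23 ft³/s
w_3 = (57.3 − 20.0)/2 = 18.65 ft; q_3 = 1.80 × 2.41 × 18.65 = 80.90 ft³/s
w_4 = (64.6 − 41.0)/2 = 11.8 ft; q_4 = 1.70 × 2.96 × 11.8 = 59.38 ft³/s
w_5 = (81.2 − 57.3)/2 = 11.95 ft; q_5 = 1.66 × 2.15 × 11.95 = 42.65 ft³/s
w_6 = (91.6 − 64.6)/2 = 13.5 ft; q_6 = 1.00 × 1.54 × 13.5 = 20.79 ft³/s
w_7 = (99.7 − 81.2)/2 = 9.25 ft; q_7 = 1.44 × 1.54 × 9.25 = 20.51 ft³/s
w_8 = (99.7 − 91.6)/2 = 4.05 ft; q_8 = 0.62 × 0.72 × 4.05 = 1.808 ft³/s
Q = Σ qᵢ = 252.8 ft³/s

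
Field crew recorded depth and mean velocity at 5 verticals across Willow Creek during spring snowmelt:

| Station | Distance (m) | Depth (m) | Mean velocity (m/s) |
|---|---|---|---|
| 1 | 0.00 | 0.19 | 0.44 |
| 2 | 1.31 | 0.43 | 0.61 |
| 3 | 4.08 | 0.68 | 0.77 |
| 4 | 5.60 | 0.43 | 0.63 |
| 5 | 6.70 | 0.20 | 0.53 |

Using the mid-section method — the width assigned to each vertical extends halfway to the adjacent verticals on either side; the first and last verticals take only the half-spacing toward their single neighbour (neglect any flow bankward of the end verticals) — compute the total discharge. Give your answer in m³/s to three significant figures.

2.13 m³/s

w_1 = (1.31 − 0.00)/2 = 0.655 m; q_1 = 0.44 × 0.19 × 0.655 = 0.05476 m³/s
w_2 = (4.08 − 0.00)/2 = 2.04 m; q_2 = 0.61 × 0.43 × 2.04 = 0.5351 m³/s
w_3 = (5.60 − 1.31)/2 = 2.145 m; q_3 = 0.77 × 0.68 × 2.145 = 1.123 m³/s
w_4 = (6.70 − 4.08)/2 = 1.31 m; q_4 = 0.63 × 0.43 × 1.31 = 0.3549 m³/s
w_5 = (6.70 − 5.60)/2 = 0.55 m; q_5 = 0.53 × 0.20 × 0.55 = 0.05830 m³/s
Q = Σ qᵢ = 2.126 m³/s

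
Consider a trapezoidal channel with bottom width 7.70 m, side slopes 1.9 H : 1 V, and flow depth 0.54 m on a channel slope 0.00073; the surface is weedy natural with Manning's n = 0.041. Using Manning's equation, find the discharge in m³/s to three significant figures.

1.88 m³/s

A = (b + z·y)·y = (7.70 + 1.9×0.54)×0.54 = 4.712 m²
P = b + 2y√(1+z²) = 7.70 + 2×0.54×√(1+1.9²) = 10.02 m
R = A/P = 4.712/10.02 = 0.4703 m
Q = (1/n)·A·R^(2/3)·S^(1/2) = (1/0.041) × 4.712 × 0.4703^(2/3) × 0.00073^(1/2) = 1.878 m³/s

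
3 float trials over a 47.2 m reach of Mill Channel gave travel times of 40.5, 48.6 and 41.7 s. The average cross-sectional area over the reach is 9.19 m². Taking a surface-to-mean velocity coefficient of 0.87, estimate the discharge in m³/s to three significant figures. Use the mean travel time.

t̄ = (40.5 + 48.6 + 41.7) / 3 = 43.6 s
v_surface = L / t̄ = 47.2 / 43.6 = 1.083 m/s
v_mean = 0.87 × 1.083 = 0.9418 m/s
Q = A × v_mean = 9.19 × 0.9418 = 8.655 m³/s

8.66 m³/s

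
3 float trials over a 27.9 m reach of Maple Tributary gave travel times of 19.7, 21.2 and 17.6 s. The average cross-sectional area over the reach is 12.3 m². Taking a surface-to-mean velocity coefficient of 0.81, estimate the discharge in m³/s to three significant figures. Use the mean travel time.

14.3 m³/s

t̄ = (19.7 + 21.2 + 17.6) / 3 = 19.5 s
v_surface = L / t̄ = 27.9 / 19.5 = 1.431 m/s
v_mean = 0.81 × 1.431 = 1.159 m/s
Q = A × v_mean = 12.3 × 1.159 = 14.25 m³/s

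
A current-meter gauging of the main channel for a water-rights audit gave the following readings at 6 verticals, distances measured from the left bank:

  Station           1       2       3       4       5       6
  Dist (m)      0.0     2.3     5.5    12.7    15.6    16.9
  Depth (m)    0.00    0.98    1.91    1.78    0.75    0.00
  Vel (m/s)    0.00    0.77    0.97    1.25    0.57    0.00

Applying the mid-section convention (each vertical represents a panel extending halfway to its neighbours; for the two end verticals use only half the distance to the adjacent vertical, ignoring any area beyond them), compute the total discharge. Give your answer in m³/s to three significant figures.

23.8 m³/s

w_2 = (5.5 − 0.0)/2 = 2.75 m; q_2 = 0.77 × 0.98 × 2.75 = 2.075 m³/s
w_3 = (12.7 − 2.3)/2 = 5.2 m; q_3 = 0.97 × 1.91 × 5.2 = 9.634 m³/s
w_4 = (15.6 − 5.5)/2 = 5.05 m; q_4 = 1.25 × 1.78 × 5.05 = 11.24 m³/s
w_5 = (16.9 − 12.7)/2 = 2.1 m; q_5 = 0.57 × 0.75 × 2.1 = 0.8978 m³/s
Stations 1, 6 contribute zero (depth or velocity is 0).
Q = Σ qᵢ = 23.84 m³/s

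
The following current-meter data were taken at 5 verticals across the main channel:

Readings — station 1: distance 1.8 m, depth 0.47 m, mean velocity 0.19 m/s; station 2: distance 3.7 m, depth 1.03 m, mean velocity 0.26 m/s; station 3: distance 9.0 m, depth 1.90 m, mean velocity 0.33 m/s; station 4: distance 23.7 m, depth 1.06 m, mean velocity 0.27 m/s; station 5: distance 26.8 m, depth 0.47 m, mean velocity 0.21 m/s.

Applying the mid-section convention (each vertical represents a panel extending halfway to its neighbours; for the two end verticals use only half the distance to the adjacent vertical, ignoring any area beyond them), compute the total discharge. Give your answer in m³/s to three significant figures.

10.0 m³/s

w_1 = (3.7 − 1.8)/2 = 0.95 m; q_1 = 0.19 × 0.47 × 0.95 = 0.08484 m³/s
w_2 = (9.0 − 1.8)/2 = 3.6 m; q_2 = 0.26 × 1.03 × 3.6 = 0.9641 m³/s
w_3 = (23.7 − 3.7)/2 = 10 m; q_3 = 0.33 × 1.90 × 10 = 6.270 m³/s
w_4 = (26.8 − 9.0)/2 = 8.9 m; q_4 = 0.27 × 1.06 × 8.9 = 2.547 m³/s
w_5 = (26.8 − 23.7)/2 = 1.55 m; q_5 = 0.21 × 0.47 × 1.55 = 0.1530 m³/s
Q = Σ qᵢ = 10.02 m³/s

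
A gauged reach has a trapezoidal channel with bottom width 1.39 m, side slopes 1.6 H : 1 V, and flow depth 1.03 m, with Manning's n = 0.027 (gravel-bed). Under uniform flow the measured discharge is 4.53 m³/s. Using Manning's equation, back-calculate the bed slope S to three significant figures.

0.00307

A = (b + z·y)·y = (1.39 + 1.6×1.03)×1.03 = 3.129 m²
P = b + 2y√(1+z²) = 1.39 + 2×1.03×√(1+1.6²) = 5.277 m
R = A/P = 3.129/5.277 = 0.5930 m
S = (Q·n / (1·A·R^(2/3)))² = (4.53×0.027 / (1×3.129×0.7058))² = 0.003067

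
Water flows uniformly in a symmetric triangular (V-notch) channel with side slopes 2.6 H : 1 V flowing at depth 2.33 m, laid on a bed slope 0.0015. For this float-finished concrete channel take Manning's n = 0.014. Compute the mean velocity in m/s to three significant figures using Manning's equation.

A = z·y² = 2.6×2.33² = 14.12 m²
P = 2y√(1+z²) = 2×2.33×√(1+2.6²) = 12.98 m
R = A/P = 14.12/12.98 = 1.087 m
Q = (1/n)·A·R^(2/3)·S^(1/2) = (1/0.014) × 14.12 × 1.087^(2/3) × 0.0015^(1/2) = 41.29 m³/s
V = Q/A = 41.29/14.12 = 2.925 m/s

2.93 m/s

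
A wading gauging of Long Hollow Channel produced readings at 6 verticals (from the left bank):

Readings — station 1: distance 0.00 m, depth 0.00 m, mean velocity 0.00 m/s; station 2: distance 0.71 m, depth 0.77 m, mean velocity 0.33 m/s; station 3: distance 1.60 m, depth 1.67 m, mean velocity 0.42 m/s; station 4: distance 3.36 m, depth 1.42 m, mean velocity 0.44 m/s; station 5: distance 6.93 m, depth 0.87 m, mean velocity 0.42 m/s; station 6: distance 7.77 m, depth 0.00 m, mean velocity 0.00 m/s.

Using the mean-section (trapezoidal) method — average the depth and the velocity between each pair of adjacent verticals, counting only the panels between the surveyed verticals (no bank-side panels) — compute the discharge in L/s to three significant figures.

Panel 1-2: Δb = 0.71 m, d̄ = (0.00+0.77)/2 = 0.385, v̄ = (0.00+0.33)/2 = 0.165 → q = 0.71×0.385×0.165 = 0.04510 m³/s
Panel 2-3: Δb = 0.89 m, d̄ = (0.77+1.67)/2 = 1.22, v̄ = (0.33+0.42)/2 = 0.375 → q = 0.89×1.22×0.375 = 0.4072 m³/s
Panel 3-4: Δb = 1.76 m, d̄ = (1.67+1.42)/2 = 1.545, v̄ = (0.42+0.44)/2 = 0.43 → q = 1.76×1.545×0.43 = 1.169 m³/s
Panel 4-5: Δb = 3.57 m, d̄ = (1.42+0.87)/2 = 1.145, v̄ = (0.44+0.42)/2 = 0.43 → q = 3.57×1.145×0.43 = 1.758 m³/s
Panel 5-6: Δb = 0.84 m, d̄ = (0.87+0.00)/2 = 0.435, v̄ = (0.42+0.00)/2 = 0.21 → q = 0.84×0.435×0.21 = 0.07673 m³/s
Q = Σ q = 3.456 m³/s
= 3.456 × 1000 = 3456 L/s

3460 L/s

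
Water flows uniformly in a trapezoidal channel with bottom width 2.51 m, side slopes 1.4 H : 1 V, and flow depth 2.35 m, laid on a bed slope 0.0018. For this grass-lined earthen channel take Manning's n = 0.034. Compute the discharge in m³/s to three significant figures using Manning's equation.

A = (b + z·y)·y = (2.51 + 1.4×2.35)×2.35 = 13.63 m²
P = b + 2y√(1+z²) = 2.51 + 2×2.35×√(1+1.4²) = 10.60 m
R = A/P = 13.63/10.60 = 1.286 m
Q = (1/n)·A·R^(2/3)·S^(1/2) = (1/0.034) × 13.63 × 1.286^(2/3) × 0.0018^(1/2) = 20.12 m³/s

20.1 m³/s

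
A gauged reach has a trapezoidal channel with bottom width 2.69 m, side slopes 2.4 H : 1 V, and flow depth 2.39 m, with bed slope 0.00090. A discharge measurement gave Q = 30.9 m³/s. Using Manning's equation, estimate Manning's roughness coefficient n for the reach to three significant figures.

A = (b + z·y)·y = (2.69 + 2.4×2.39)×2.39 = 20.14 m²
P = b + 2y√(1+z²) = 2.69 + 2×2.39×√(1+2.4²) = 15.12 m
R = A/P = 20.14/15.12 = 1.332 m
n = (1/Q)·A·R^(2/3)·S^(1/2) = (1/30.9) × 20.14 × 1.211 × 0.03000 = 0.02367

0.0237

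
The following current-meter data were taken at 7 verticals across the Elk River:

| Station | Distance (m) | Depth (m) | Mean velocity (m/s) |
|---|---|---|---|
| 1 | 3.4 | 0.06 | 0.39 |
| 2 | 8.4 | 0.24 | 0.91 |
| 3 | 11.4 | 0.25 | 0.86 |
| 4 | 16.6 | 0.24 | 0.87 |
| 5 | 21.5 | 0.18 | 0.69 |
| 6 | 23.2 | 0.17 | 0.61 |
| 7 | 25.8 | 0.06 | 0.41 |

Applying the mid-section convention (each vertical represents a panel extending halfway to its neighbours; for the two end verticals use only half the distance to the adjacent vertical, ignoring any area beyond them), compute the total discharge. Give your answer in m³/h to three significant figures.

12700 m³/h

w_1 = (8.4 − 3.4)/2 = 2.5 m; q_1 = 0.39 × 0.06 × 2.5 = 0.05850 m³/s
w_2 = (11.4 − 3.4)/2 = 4 m; q_2 = 0.91 × 0.24 × 4 = 0.8736 m³/s
w_3 = (16.6 − 8.4)/2 = 4.1 m; q_3 = 0.86 × 0.25 × 4.1 = 0.8815 m³/s
w_4 = (21.5 − 11.4)/2 = 5.05 m; q_4 = 0.87 × 0.24 × 5.05 = 1.054 m³/s
w_5 = (23.2 − 16.6)/2 = 3.3 m; q_5 = 0.69 × 0.18 × 3.3 = 0.4099 m³/s
w_6 = (25.8 − 21.5)/2 = 2.15 m; q_6 = 0.61 × 0.17 × 2.15 = 0.2230 m³/s
w_7 = (25.8 − 23.2)/2 = 1.3 m; q_7 = 0.41 × 0.06 × 1.3 = 0.03198 m³/s
Q = Σ qᵢ = 3.533 m³/s
= 3.533 × 3600 = 12720 m³/h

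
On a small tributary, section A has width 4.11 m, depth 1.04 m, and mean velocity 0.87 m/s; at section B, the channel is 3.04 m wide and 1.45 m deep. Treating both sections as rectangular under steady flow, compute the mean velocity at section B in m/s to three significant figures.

0.844 m/s

Q = A₁V₁ = (4.11×1.04) × 0.87 = 3.719 m³/s
A₂ = 3.04 × 1.45 = 4.408 m²
V₂ = Q/A₂ = 3.719/4.408 = 0.8436 m/s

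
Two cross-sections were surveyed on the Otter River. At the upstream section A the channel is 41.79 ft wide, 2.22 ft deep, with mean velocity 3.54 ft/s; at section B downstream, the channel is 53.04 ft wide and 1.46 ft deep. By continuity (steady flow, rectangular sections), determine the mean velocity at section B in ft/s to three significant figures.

Q = A₁V₁ = (41.79×2.22) × 3.54 = 328.4 ft³/s
A₂ = 53.04 × 1.46 = 77.44 ft²
V₂ = Q/A₂ = 328.4/77.44 = 4.241 ft/s

4.24 ft/s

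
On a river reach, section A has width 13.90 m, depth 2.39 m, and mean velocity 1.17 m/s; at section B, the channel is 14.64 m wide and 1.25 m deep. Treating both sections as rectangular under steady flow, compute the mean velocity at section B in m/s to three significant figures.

Q = A₁V₁ = (13.90×2.39) × 1.17 = 38.87 m³/s
A₂ = 14.64 × 1.25 = 18.30 m²
V₂ = Q/A₂ = 38.87/18.30 = 2.124 m/s

2.12 m/s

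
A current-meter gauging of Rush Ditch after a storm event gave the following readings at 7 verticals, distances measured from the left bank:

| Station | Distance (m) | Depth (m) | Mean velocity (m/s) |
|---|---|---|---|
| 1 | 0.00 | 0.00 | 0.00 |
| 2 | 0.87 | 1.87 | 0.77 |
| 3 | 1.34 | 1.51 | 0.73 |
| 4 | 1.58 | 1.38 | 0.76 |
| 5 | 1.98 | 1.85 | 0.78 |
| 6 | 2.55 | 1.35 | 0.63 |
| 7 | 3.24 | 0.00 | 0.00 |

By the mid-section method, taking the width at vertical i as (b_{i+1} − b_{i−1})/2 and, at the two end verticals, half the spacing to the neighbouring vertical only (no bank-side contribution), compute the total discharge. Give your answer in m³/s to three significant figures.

2.93 m³/s

w_2 = (1.34 − 0.00)/2 = 0.67 m; q_2 = 0.77 × 1.87 × 0.67 = 0.9647 m³/s
w_3 = (1.58 − 0.87)/2 = 0.355 m; q_3 = 0.73 × 1.51 × 0.355 = 0.3913 m³/s
w_4 = (1.98 − 1.34)/2 = 0.32 m; q_4 = 0.76 × 1.38 × 0.32 = 0.3356 m³/s
w_5 = (2.55 − 1.58)/2 = 0.485 m; q_5 = 0.78 × 1.85 × 0.485 = 0.6999 m³/s
w_6 = (3.24 − 1.98)/2 = 0.63 m; q_6 = 0.63 × 1.35 × 0.63 = 0.5358 m³/s
Stations 1, 7 contribute zero (depth or velocity is 0).
Q = Σ qᵢ = 2.927 m³/s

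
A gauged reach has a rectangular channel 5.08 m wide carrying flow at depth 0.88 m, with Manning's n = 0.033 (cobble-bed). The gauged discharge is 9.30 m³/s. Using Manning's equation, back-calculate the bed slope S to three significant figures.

0.00831

A = b·y = 5.08 × 0.88 = 4.470 m²
P = b + 2y = 5.08 + 2×0.88 = 6.840 m
R = A/P = 4.470/6.840 = 0.6536 m
S = (Q·n / (1·A·R^(2/3)))² = (9.30×0.033 / (1×4.470×0.7531))² = 0.008310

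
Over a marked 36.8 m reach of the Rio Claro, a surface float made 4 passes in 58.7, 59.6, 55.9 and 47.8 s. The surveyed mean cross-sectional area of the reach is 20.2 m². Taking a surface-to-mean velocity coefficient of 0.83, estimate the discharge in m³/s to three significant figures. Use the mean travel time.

11.1 m³/s

t̄ = (58.7 + 59.6 + 55.9 + 47.8) / 4 = 55.5 s
v_surface = L / t̄ = 36.8 / 55.5 = 0.6631 m/s
v_mean = 0.83 × 0.6631 = 0.5503 m/s
Q = A × v_mean = 20.2 × 0.5503 = 11.12 m³/s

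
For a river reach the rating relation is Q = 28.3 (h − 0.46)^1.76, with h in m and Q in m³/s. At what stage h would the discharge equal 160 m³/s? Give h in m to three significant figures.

h − h₀ = (Q/C)^(1/b) = (160/28.3)^(1/1.76) = 2.676 m
h = 0.46 + 2.676 = 3.136 m

3.14 m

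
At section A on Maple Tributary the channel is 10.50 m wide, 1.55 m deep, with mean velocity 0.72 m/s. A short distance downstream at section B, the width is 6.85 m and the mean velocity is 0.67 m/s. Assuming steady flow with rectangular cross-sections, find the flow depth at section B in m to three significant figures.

2.55 m

Q = A₁V₁ = (10.50×1.55) × 0.72 = 11.72 m³/s
d₂ = Q/(b₂ V₂) = 11.72/(6.85×0.67) = 2.553 m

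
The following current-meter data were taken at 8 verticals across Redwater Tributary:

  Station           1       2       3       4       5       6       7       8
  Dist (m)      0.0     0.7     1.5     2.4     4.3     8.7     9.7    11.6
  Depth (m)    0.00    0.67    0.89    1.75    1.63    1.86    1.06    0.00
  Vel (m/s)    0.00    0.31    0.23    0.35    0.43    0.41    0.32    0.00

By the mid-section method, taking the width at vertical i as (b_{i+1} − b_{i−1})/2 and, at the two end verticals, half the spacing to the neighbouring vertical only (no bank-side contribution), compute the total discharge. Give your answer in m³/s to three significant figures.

5.95 m³/s

w_2 = (1.5 − 0.0)/2 = 0.75 m; q_2 = 0.31 × 0.67 × 0.75 = 0.1558 m³/s
w_3 = (2.4 − 0.7)/2 = 0.85 m; q_3 = 0.23 × 0.89 × 0.85 = 0.1740 m³/s
w_4 = (4.3 − 1.5)/2 = 1.4 m; q_4 = 0.35 × 1.75 × 1.4 = 0.8575 m³/s
w_5 = (8.7 − 2.4)/2 = 3.15 m; q_5 = 0.43 × 1.63 × 3.15 = 2.208 m³/s
w_6 = (9.7 − 4.3)/2 = 2.7 m; q_6 = 0.41 × 1.86 × 2.7 = 2.059 m³/s
w_7 = (11.6 − 8.7)/2 = 1.45 m; q_7 = 0.32 × 1.06 × 1.45 = 0.4918 m³/s
Stations 1, 8 contribute zero (depth or velocity is 0).
Q = Σ qᵢ = 5.946 m³/s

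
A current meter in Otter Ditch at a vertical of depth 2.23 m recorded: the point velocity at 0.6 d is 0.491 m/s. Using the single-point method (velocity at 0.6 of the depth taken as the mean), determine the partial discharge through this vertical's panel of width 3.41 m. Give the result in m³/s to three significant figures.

3.73 m³/s

v̄ = v₀.₆ = 0.491 m/s
q = v̄ × d × w = 0.4910 × 2.23 × 3.41 = 3.734 m³/s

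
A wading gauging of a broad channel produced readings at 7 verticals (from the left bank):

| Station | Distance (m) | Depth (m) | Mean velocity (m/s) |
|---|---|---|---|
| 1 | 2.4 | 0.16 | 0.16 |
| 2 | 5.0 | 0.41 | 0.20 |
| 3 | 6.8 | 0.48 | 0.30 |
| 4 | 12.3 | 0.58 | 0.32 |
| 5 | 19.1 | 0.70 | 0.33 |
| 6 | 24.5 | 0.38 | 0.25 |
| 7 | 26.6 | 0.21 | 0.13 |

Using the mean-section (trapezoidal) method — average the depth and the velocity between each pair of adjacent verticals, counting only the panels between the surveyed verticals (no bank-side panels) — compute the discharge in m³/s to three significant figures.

Panel 1-2: Δb = 2.6 m, d̄ = (0.16+0.41)/2 = 0.285, v̄ = (0.16+0.20)/2 = 0.18 → q = 2.6×0.285×0.18 = 0.1334 m³/s
Panel 2-3: Δb = 1.8 m, d̄ = (0.41+0.48)/2 = 0.445, v̄ = (0.20+0.30)/2 = 0.25 → q = 1.8×0.445×0.25 = 0.2003 m³/s
Panel 3-4: Δb = 5.5 m, d̄ = (0.48+0.58)/2 = 0.53, v̄ = (0.30+0.32)/2 = 0.31 → q = 5.5×0.53×0.31 = 0.9037 m³/s
Panel 4-5: Δb = 6.8 m, d̄ = (0.58+0.70)/2 = 0.64, v̄ = (0.32+0.33)/2 = 0.325 → q = 6.8×0.64×0.325 = 1.414 m³/s
Panel 5-6: Δb = 5.4 m, d̄ = (0.70+0.38)/2 = 0.54, v̄ = (0.33+0.25)/2 = 0.29 → q = 5.4×0.54×0.29 = 0.8456 m³/s
Panel 6-7: Δb = 2.1 m, d̄ = (0.38+0.21)/2 = 0.295, v̄ = (0.25+0.13)/2 = 0.19 → q = 2.1×0.295×0.19 = 0.1177 m³/s
Q = Σ q = 3.615 m³/s

3.62 m³/s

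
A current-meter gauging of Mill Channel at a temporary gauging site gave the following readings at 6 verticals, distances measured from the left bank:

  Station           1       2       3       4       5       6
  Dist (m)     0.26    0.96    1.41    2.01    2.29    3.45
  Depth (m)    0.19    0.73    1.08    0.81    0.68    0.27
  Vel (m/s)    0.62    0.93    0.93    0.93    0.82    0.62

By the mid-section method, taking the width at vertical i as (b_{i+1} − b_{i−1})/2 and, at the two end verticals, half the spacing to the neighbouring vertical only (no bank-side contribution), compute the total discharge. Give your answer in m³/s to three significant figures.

1.79 m³/s

w_1 = (0.96 − 0.26)/2 = 0.35 m; q_1 = 0.62 × 0.19 × 0.35 = 0.04123 m³/s
w_2 = (1.41 − 0.26)/2 = 0.575 m; q_2 = 0.93 × 0.73 × 0.575 = 0.3904 m³/s
w_3 = (2.01 − 0.96)/2 = 0.525 m; q_3 = 0.93 × 1.08 × 0.525 = 0.5273 m³/s
w_4 = (2.29 − 1.41)/2 = 0.44 m; q_4 = 0.93 × 0.81 × 0.44 = 0.3315 m³/s
w_5 = (3.45 − 2.01)/2 = 0.72 m; q_5 = 0.82 × 0.68 × 0.72 = 0.4015 m³/s
w_6 = (3.45 − 2.29)/2 = 0.58 m; q_6 = 0.62 × 0.27 × 0.58 = 0.09709 m³/s
Q = Σ qᵢ = 1.789 m³/s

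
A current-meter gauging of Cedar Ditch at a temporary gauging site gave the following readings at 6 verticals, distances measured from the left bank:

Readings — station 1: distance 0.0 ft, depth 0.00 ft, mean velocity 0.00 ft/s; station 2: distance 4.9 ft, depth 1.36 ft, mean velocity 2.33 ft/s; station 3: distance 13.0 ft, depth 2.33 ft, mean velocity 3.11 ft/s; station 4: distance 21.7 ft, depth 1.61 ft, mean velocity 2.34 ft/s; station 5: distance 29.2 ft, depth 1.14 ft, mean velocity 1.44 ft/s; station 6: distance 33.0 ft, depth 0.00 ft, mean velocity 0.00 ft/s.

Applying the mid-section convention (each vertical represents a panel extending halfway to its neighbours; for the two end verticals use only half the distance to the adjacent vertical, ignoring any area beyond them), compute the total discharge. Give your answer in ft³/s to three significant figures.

121 ft³/s

w_2 = (13.0 − 0.0)/2 = 6.5 ft; q_2 = 2.33 × 1.36 × 6.5 = 20.60 ft³/s
w_3 = (21.7 − 4.9)/2 = 8.4 ft; q_3 = 3.11 × 2.33 × 8.4 = 60.87 ft³/s
w_4 = (29.2 − 13.0)/2 = 8.1 ft; q_4 = 2.34 × 1.61 × 8.1 = 30.52 ft³/s
w_5 = (33.0 − 21.7)/2 = 5.65 ft; q_5 = 1.44 × 1.14 × 5.65 = 9.275 ft³/s
Stations 1, 6 contribute zero (depth or velocity is 0).
Q = Σ qᵢ = 121.3 ft³/s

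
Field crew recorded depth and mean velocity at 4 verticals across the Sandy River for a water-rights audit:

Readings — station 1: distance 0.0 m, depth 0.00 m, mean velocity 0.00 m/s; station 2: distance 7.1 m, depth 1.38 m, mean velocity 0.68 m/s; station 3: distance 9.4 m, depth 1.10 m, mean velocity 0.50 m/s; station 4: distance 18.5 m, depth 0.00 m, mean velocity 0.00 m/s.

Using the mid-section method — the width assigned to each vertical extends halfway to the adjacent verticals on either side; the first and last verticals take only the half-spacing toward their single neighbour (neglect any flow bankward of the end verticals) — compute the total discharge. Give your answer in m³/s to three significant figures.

w_2 = (9.4 − 0.0)/2 = 4.7 m; q_2 = 0.68 × 1.38 × 4.7 = 4.410 m³/s
w_3 = (18.5 − 7.1)/2 = 5.7 m; q_3 = 0.50 × 1.10 × 5.7 = 3.135 m³/s
Stations 1, 4 contribute zero (depth or velocity is 0).
Q = Σ qᵢ = 7.545 m³/s

7.55 m³/s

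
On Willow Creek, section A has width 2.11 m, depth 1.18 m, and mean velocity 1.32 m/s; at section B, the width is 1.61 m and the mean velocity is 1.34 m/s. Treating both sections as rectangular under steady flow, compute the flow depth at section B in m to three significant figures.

Q = A₁V₁ = (2.11×1.18) × 1.32 = 3.287 m³/s
d₂ = Q/(b₂ V₂) = 3.287/(1.61×1.34) = 1.523 m

1.52 m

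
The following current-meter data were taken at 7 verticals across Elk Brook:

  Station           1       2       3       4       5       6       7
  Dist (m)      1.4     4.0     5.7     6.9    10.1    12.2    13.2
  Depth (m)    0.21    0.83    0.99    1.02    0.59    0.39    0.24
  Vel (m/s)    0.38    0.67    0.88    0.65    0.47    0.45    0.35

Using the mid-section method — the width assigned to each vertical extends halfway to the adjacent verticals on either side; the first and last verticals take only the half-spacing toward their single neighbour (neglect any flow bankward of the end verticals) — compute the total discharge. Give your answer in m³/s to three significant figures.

w_1 = (4.0 − 1.4)/2 = 1.3 m; q_1 = 0.38 × 0.21 × 1.3 = 0.1037 m³/s
w_2 = (5.7 − 1.4)/2 = 2.15 m; q_2 = 0.67 × 0.83 × 2.15 = 1.196 m³/s
w_3 = (6.9 − 4.0)/2 = 1.45 m; q_3 = 0.88 × 0.99 × 1.45 = 1.263 m³/s
w_4 = (10.1 − 5.7)/2 = 2.2 m; q_4 = 0.65 × 1.02 × 2.2 = 1.459 m³/s
w_5 = (12.2 − 6.9)/2 = 2.65 m; q_5 = 0.47 × 0.59 × 2.65 = 0.7348 m³/s
w_6 = (13.2 − 10.1)/2 = 1.55 m; q_6 = 0.45 × 0.39 × 1.55 = 0.2720 m³/s
w_7 = (13.2 − 12.2)/2 = 0.5 m; q_7 = 0.35 × 0.24 × 0.5 = 0.04200 m³/s
Q = Σ qᵢ = 5.070 m³/s

5.07 m³/s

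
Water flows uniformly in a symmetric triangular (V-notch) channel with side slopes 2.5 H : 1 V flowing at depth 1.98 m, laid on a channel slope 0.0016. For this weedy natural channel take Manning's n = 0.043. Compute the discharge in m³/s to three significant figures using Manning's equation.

8.62 m³/s

A = z·y² = 2.5×1.98² = 9.801 m²
P = 2y√(1+z²) = 2×1.98×√(1+2.5²) = 10.66 m
R = A/P = 9.801/10.66 = 0.9192 m
Q = (1/n)·A·R^(2/3)·S^(1/2) = (1/0.043) × 9.801 × 0.9192^(2/3) × 0.0016^(1/2) = 8.619 m³/s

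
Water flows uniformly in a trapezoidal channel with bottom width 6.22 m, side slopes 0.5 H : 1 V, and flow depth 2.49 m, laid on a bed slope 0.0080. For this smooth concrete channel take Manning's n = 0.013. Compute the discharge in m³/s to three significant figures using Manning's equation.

173 m³/s

A = (b + z·y)·y = (6.22 + 0.5×2.49)×2.49 = 18.59 m²
P = b + 2y√(1+z²) = 6.22 + 2×2.49×√(1+0.5²) = 11.79 m
R = A/P = 18.59/11.79 = 1.577 m
Q = (1/n)·A·R^(2/3)·S^(1/2) = (1/0.013) × 18.59 × 1.577^(2/3) × 0.0080^(1/2) = 173.3 m³/s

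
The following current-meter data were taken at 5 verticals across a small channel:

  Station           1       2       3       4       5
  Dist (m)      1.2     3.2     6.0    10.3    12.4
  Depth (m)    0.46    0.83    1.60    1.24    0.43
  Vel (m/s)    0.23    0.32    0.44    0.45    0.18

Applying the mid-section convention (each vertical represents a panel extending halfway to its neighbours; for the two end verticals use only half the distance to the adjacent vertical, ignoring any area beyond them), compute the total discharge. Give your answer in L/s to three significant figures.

5110 L/s

w_1 = (3.2 − 1.2)/2 = 1 m; q_1 = 0.23 × 0.46 × 1 = 0.1058 m³/s
w_2 = (6.0 − 1.2)/2 = 2.4 m; q_2 = 0.32 × 0.83 × 2.4 = 0.6374 m³/s
w_3 = (10.3 − 3.2)/2 = 3.55 m; q_3 = 0.44 × 1.60 × 3.55 = 2.499 m³/s
w_4 = (12.4 − 6.0)/2 = 3.2 m; q_4 = 0.45 × 1.24 × 3.2 = 1.786 m³/s
w_5 = (12.4 − 10.3)/2 = 1.05 m; q_5 = 0.18 × 0.43 × 1.05 = 0.08127 m³/s
Q = Σ qᵢ = 5.109 m³/s
= 5.109 × 1000 = 5109 L/s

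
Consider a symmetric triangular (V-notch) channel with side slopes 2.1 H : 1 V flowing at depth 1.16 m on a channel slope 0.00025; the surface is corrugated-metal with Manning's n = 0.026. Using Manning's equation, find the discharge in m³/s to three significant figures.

1.12 m³/s

A = z·y² = 2.1×1.16² = 2.826 m²
P = 2y√(1+z²) = 2×1.16×√(1+2.1²) = 5.396 m
R = A/P = 2.826/5.396 = 0.5237 m
Q = (1/n)·A·R^(2/3)·S^(1/2) = (1/0.026) × 2.826 × 0.5237^(2/3) × 0.00025^(1/2) = 1.116 m³/s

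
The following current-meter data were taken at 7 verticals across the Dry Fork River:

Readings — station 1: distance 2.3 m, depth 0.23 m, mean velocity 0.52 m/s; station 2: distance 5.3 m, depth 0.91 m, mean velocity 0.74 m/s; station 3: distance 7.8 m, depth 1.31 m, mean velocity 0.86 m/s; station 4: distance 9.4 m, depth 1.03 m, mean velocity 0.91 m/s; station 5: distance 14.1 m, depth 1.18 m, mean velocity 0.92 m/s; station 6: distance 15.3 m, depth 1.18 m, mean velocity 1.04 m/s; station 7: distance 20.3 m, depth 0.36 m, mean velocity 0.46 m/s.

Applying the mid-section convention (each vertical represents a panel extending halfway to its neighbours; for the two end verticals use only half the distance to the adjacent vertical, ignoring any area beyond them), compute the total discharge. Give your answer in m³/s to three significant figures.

w_1 = (5.3 − 2.3)/2 = 1.5 m; q_1 = 0.52 × 0.23 × 1.5 = 0.1794 m³/s
w_2 = (7.8 − 2.3)/2 = 2.75 m; q_2 = 0.74 × 0.91 × 2.75 = 1.852 m³/s
w_3 = (9.4 − 5.3)/2 = 2.05 m; q_3 = 0.86 × 1.31 × 2.05 = 2.310 m³/s
w_4 = (14.1 − 7.8)/2 = 3.15 m; q_4 = 0.91 × 1.03 × 3.15 = 2.952 m³/s
w_5 = (15.3 − 9.4)/2 = 2.95 m; q_5 = 0.92 × 1.18 × 2.95 = 3.203 m³/s
w_6 = (20.3 − 14.1)/2 = 3.1 m; q_6 = 1.04 × 1.18 × 3.1 = 3.804 m³/s
w_7 = (20.3 − 15.3)/2 = 2.5 m; q_7 = 0.46 × 0.36 × 2.5 = 0.4140 m³/s
Q = Σ qᵢ = 14.71 m³/s

14.7 m³/s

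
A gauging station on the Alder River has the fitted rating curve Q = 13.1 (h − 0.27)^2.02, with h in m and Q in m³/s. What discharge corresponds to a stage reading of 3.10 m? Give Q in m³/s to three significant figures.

107 m³/s

Q = 13.1 × (3.10 − 0.27)^2.02 = 13.1 × 2.83^2.02 = 107.1 m³/s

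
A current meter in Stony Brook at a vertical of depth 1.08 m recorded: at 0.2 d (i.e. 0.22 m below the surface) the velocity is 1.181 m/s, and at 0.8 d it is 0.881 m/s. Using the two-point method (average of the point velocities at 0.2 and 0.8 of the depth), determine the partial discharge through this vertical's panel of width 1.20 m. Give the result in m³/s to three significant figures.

1.34 m³/s

v̄ = (1.181 + 0.881) / 2 = 1.031 m/s
q = v̄ × d × w = 1.031 × 1.08 × 1.20 = 1.336 m³/s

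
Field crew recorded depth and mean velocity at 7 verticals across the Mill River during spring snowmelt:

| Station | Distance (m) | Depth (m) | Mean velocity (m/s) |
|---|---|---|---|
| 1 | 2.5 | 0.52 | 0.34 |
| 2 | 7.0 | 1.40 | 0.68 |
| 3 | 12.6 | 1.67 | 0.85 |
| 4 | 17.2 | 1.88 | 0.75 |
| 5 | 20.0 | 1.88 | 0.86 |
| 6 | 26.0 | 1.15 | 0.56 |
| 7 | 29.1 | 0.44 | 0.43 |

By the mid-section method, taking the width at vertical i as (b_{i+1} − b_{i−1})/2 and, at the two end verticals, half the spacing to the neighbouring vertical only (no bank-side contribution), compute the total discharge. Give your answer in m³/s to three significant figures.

28.0 m³/s

w_1 = (7.0 − 2.5)/2 = 2.25 m; q_1 = 0.34 × 0.52 × 2.25 = 0.3978 m³/s
w_2 = (12.6 − 2.5)/2 = 5.05 m; q_2 = 0.68 × 1.40 × 5.05 = 4.808 m³/s
w_3 = (17.2 − 7.0)/2 = 5.1 m; q_3 = 0.85 × 1.67 × 5.1 = 7.239 m³/s
w_4 = (20.0 − 12.6)/2 = 3.7 m; q_4 = 0.75 × 1.88 × 3.7 = 5.217 m³/s
w_5 = (26.0 − 17.2)/2 = 4.4 m; q_5 = 0.86 × 1.88 × 4.4 = 7.114 m³/s
w_6 = (29.1 − 20.0)/2 = 4.55 m; q_6 = 0.56 × 1.15 × 4.55 = 2.930 m³/s
w_7 = (29.1 − 26.0)/2 = 1.55 m; q_7 = 0.43 × 0.44 × 1.55 = 0.2933 m³/s
Q = Σ qᵢ = 28.00 m³/s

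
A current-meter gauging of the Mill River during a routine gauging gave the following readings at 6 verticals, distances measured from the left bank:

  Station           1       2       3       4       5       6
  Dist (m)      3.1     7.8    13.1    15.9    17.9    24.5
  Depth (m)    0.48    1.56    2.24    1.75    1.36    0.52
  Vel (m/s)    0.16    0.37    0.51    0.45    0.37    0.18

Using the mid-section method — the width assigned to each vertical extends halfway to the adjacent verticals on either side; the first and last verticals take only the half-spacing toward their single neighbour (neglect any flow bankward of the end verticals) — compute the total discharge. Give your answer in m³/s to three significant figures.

w_1 = (7.8 − 3.1)/2 = 2.35 m; q_1 = 0.16 × 0.48 × 2.35 = 0.1805 m³/s
w_2 = (13.1 − 3.1)/2 = 5 m; q_2 = 0.37 × 1.56 × 5 = 2.886 m³/s
w_3 = (15.9 − 7.8)/2 = 4.05 m; q_3 = 0.51 × 2.24 × 4.05 = 4.627 m³/s
w_4 = (17.9 − 13.1)/2 = 2.4 m; q_4 = 0.45 × 1.75 × 2.4 = 1.890 m³/s
w_5 = (24.5 − 15.9)/2 = 4.3 m; q_5 = 0.37 × 1.36 × 4.3 = 2.164 m³/s
w_6 = (24.5 − 17.9)/2 = 3.3 m; q_6 = 0.18 × 0.52 × 3.3 = 0.3089 m³/s
Q = Σ qᵢ = 12.06 m³/s

12.1 m³/s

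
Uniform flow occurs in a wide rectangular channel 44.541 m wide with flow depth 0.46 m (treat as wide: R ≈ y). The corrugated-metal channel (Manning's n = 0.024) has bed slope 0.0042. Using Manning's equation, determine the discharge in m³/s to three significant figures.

A = b·y = 44.541 × 0.46 = 20.49 m²
Wide channel: R ≈ y = 0.46 m
Q = (1/n)·A·R^(2/3)·S^(1/2) = (1/0.024) × 20.49 × 0.4600^(2/3) × 0.0042^(1/2) = 32.97 m³/s

33.0 m³/s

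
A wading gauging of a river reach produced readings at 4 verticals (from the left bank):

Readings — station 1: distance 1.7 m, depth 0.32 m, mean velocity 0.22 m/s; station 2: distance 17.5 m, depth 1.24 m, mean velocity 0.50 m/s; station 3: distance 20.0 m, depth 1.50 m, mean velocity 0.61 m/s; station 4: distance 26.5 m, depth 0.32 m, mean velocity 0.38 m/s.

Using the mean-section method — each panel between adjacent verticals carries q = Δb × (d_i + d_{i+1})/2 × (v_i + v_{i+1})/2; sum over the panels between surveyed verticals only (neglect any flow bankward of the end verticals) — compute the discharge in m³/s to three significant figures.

9.27 m³/s

Panel 1-2: Δb = 15.8 m, d̄ = (0.32+1.24)/2 = 0.78, v̄ = (0.22+0.50)/2 = 0.36 → q = 15.8×0.78×0.36 = 4.437 m³/s
Panel 2-3: Δb = 2.5 m, d̄ = (1.24+1.50)/2 = 1.37, v̄ = (0.50+0.61)/2 = 0.555 → q = 2.5×1.37×0.555 = 1.901 m³/s
Panel 3-4: Δb = 6.5 m, d̄ = (1.50+0.32)/2 = 0.91, v̄ = (0.61+0.38)/2 = 0.495 → q = 6.5×0.91×0.495 = 2.928 m³/s
Q = Σ q = 9.265 m³/s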